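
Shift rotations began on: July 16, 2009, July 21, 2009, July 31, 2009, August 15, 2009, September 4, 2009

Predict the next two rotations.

September 29, 2009; October 29, 2009

Intervals are 5, 10, 15, 20 days — an arithmetic progression with common difference 5.
Next gap: 25 days. September 4, 2009 + 25 days = September 29, 2009.
Next gap: 30 days. September 29, 2009 + 30 days = October 29, 2009.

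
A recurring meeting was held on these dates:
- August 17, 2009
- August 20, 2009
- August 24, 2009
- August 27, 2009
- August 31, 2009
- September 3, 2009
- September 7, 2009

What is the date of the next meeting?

The gap pattern 3, 4, 3, 4, 3, 4 repeats every 2 events.
These are the Mondays and Thursdays of each week.
Next Thursday: September 10, 2009.

September 10, 2009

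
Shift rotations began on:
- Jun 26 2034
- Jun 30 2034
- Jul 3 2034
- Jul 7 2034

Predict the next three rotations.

Gaps: 4, 3, 4 days — not constant, but cyclic with period 2.
The events fall on every Monday and Friday.
Next Monday: Jul 10 2034.
The following Friday is Jul 14 2034.
Next Monday: Jul 17 2034.

Jul 10 2034, Jul 14 2034, Jul 17 2034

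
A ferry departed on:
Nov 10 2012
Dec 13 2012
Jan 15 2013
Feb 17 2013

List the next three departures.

Mar 22 2013, Apr 24 2013, May 27 2013

Every event comes 33 days after the last (33, 33, 33).
Feb 17 2013 + 33 days = Mar 22 2013.
Mar 22 2013 + 33 days = Apr 24 2013.
Apr 24 2013 + 33 days = May 27 2013.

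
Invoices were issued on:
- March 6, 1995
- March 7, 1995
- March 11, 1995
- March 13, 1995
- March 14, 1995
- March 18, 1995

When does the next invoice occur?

Gaps: 1, 4, 2, 1, 4 days — not constant, but cyclic with period 3.
The events fall on every Monday, Tuesday and Saturday.
Next Monday: March 20, 1995.

March 20, 1995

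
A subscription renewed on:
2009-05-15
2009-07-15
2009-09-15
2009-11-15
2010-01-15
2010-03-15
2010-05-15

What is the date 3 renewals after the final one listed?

Gaps: 61, 62, 61, 61, 59, 61 days — not constant. Every event is on the 15th of the month.
Pattern: the 15th of every 2 months.
July 2010: 2010-07-15.
September 2010: 2010-09-15.
Next: November 2010 → 2010-11-15.

2010-11-15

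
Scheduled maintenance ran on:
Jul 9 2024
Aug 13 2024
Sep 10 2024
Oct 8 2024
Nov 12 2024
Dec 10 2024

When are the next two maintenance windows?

Jan 14 2025, Feb 11 2025

These are Tuesdays at 28- or 35-day spacing (35, 28, 28, 35, 28).
The pattern: 2nd Tuesday of the month.
2nd Tuesday of January 2025: Jan 14 2025.
2nd Tuesday of February 2025: Feb 11 2025.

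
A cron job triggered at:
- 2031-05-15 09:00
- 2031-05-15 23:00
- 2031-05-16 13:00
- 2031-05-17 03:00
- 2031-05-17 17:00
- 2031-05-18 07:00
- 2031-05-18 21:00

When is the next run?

Spacing: 14, 14, 14, 14, 14, 14 h — constant 14 h.
2031-05-18 21:00 + 14 h = 2031-05-19 11:00.

2031-05-19 11:00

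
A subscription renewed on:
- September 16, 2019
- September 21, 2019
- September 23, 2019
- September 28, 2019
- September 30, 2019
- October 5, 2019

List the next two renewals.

Gaps: 5, 2, 5, 2, 5 days — not constant, but cyclic with period 2.
The events fall on every Monday and Saturday.
Next Monday: October 7, 2019.
The following Saturday is October 12, 2019.

October 7, 2019; October 12, 2019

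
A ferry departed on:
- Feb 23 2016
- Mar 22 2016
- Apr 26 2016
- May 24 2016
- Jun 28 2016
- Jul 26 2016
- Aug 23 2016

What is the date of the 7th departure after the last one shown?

These are Tuesdays at 28- or 35-day spacing (28, 35, 28, 35, 28, 28).
The pattern: 4th Tuesday of the month.
4th Tuesday of September 2016: Sep 27 2016.
October 2016 — 4th Tuesday is Oct 25 2016.
4th Tuesday of November 2016: Nov 22 2016.
December 2016 — 4th Tuesday is Dec 27 2016.
January 2017 — 4th Tuesday is Jan 24 2017.
4th Tuesday of February 2017: Feb 28 2017.
March 2017 — 4th Tuesday is Mar 28 2017.

Mar 28 2017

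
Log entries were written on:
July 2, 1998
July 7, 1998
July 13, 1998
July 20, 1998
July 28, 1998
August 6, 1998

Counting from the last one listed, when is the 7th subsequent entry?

Intervals are 5, 6, 7, 8, 9 days — an arithmetic progression with common difference 1.
Next gap: 10 days. August 6, 1998 + 10 days = August 16, 1998.
Next gap: 11 days. August 16, 1998 + 11 days = August 27, 1998.
Next gap: 12 days. August 27, 1998 + 12 days = September 8, 1998.
Next gap: 13 days. September 8, 1998 + 13 days = September 21, 1998.
Next gap: 14 days. September 21, 1998 + 14 days = October 5, 1998.
Next gap: 15 days. October 5, 1998 + 15 days = October 20, 1998.
Next gap: 16 days. October 20, 1998 + 16 days = November 5, 1998.

November 5, 1998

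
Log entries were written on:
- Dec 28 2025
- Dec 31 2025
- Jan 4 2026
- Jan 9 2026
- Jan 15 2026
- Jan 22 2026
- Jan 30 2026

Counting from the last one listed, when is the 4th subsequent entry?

The spacing grows by 1 each time: 3, 4, 5, 6, 7, 8 days.
Next gap: 9 days. Jan 30 2026 + 9 days = Feb 8 2026.
Next gap: 10 days. Feb 8 2026 + 10 days = Feb 18 2026.
Next gap: 11 days. Feb 18 2026 + 11 days = Mar 1 2026.
Next gap: 12 days. Mar 1 2026 + 12 days = Mar 13 2026.

Mar 13 2026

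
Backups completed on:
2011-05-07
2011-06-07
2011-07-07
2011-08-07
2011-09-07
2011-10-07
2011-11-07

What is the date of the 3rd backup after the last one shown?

2012-02-07

The day-of-month is always 7 (31, 30, 31, 31, 30, 31 days between events).
So this recurs on the 7th of each month.
December 2011: 2011-12-07.
Next: January 2012 → 2012-01-07.
February 2012: 2012-02-07.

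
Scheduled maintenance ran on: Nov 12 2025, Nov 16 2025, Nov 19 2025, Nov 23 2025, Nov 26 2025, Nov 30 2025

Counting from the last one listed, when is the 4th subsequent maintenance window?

Dec 14 2025

Gaps: 4, 3, 4, 3, 4 days — not constant, but cyclic with period 2.
The events fall on every Wednesday and Sunday.
The following Wednesday is Dec 3 2025.
Next Sunday: Dec 7 2025.
The following Wednesday is Dec 10 2025.
Next Sunday: Dec 14 2025.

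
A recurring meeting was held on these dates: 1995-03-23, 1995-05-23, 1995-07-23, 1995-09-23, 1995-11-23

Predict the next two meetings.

1996-01-23, 1996-03-23

The day-of-month is always 23 (61, 61, 62, 61 days between events).
So this recurs on the 23rd of every 2 months.
Next: January 1996 → 1996-01-23.
Next: March 1996 → 1996-03-23.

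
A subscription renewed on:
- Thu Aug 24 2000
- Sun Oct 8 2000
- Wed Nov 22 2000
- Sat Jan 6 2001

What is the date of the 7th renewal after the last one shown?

Sat Nov 17 2001

Gaps between consecutive events: 45, 45, 45 days — a constant 45-day interval.
Sat Jan 6 2001 + 45 days = Tue Feb 20 2001.
Tue Feb 20 2001 + 45 days = Fri Apr 6 2001.
Fri Apr 6 2001 + 45 days = Mon May 21 2001.
Mon May 21 2001 + 45 days = Thu Jul 5 2001.
Thu Jul 5 2001 + 45 days = Sun Aug 19 2001.
Sun Aug 19 2001 + 45 days = Wed Oct 3 2001.
Wed Oct 3 2001 + 45 days = Sat Nov 17 2001.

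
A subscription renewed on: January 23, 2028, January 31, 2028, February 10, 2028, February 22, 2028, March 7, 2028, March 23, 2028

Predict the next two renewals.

April 10, 2028; April 30, 2028

Gaps: 8, 10, 12, 14, 16 days — each gap is 2 larger than the previous one.
Next gap: 18 days. March 23, 2028 + 18 days = April 10, 2028.
Next gap: 20 days. April 10, 2028 + 20 days = April 30, 2028.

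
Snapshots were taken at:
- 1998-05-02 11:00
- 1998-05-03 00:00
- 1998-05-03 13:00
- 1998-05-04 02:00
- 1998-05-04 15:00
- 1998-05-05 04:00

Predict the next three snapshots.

The interval is a steady 13 hours (13, 13, 13, 13, 13).
1998-05-05 04:00 + 13 h = 1998-05-05 17:00.
1998-05-05 17:00 + 13 h = 1998-05-06 06:00.
1998-05-06 06:00 + 13 h = 1998-05-06 19:00.

1998-05-05 17:00, 1998-05-06 06:00, 1998-05-06 19:00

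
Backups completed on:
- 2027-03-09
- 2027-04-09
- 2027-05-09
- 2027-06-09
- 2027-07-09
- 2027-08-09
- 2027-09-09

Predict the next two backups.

2027-10-09, 2027-11-09

Gaps: 31, 30, 31, 30, 31, 31 days — not constant. Every event is on the 9th of the month.
Pattern: the 9th of each month.
Next: October 2027 → 2027-10-09.
Next: November 2027 → 2027-11-09.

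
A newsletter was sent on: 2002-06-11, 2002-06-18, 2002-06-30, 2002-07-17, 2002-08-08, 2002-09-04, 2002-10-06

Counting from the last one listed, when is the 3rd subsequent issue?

2003-02-09

The spacing grows by 5 each time: 7, 12, 17, 22, 27, 32 days.
Next gap: 37 days. 2002-10-06 + 37 days = 2002-11-12.
Next gap: 42 days. 2002-11-12 + 42 days = 2002-12-24.
Next gap: 47 days. 2002-12-24 + 47 days = 2003-02-09.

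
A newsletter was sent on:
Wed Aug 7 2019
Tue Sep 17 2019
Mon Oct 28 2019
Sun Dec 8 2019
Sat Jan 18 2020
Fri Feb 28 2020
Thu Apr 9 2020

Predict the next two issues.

The spacing is 41, 41, 41, 41, 41, 41 days — always 41 days.
Thu Apr 9 2020 + 41 days = Wed May 20 2020.
Wed May 20 2020 + 41 days = Tue Jun 30 2020.

Wed May 20 2020, Tue Jun 30 2020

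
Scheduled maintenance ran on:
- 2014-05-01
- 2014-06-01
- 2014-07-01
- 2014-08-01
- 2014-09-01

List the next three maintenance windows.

Gaps: 31, 30, 31, 31 days — not constant. Every event is on the 1st of the month.
Pattern: the 1st of each month.
Next: October 2014 → 2014-10-01.
Next: November 2014 → 2014-11-01.
Next: December 2014 → 2014-12-01.

2014-10-01, 2014-11-01, 2014-12-01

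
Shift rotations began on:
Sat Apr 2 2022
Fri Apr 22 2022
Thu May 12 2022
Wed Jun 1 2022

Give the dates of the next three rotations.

Tue Jun 21 2022, Mon Jul 11 2022, Sun Jul 31 2022

Gaps between consecutive events: 20, 20, 20 days — a constant 20-day interval.
Wed Jun 1 2022 + 20 days = Tue Jun 21 2022.
Tue Jun 21 2022 + 20 days = Mon Jul 11 2022.
Mon Jul 11 2022 + 20 days = Sun Jul 31 2022.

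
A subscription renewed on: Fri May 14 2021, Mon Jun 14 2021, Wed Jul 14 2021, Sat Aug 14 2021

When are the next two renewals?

Gaps: 31, 30, 31 days — not constant. Every event is on the 14th of the month.
Pattern: the 14th of each month.
Next: September 2021 → Tue Sep 14 2021.
Next: October 2021 → Thu Oct 14 2021.

Tue Sep 14 2021, Thu Oct 14 2021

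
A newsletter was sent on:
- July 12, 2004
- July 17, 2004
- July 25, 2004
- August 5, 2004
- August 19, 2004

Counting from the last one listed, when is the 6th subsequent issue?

January 13, 2005

Gaps: 5, 8, 11, 14 days — each gap is 3 larger than the previous one.
Next gap: 17 days. August 19, 2004 + 17 days = September 5, 2004.
Next gap: 20 days. September 5, 2004 + 20 days = September 25, 2004.
Next gap: 23 days. September 25, 2004 + 23 days = October 18, 2004.
Next gap: 26 days. October 18, 2004 + 26 days = November 13, 2004.
Next gap: 29 days. November 13, 2004 + 29 days = December 12, 2004.
Next gap: 32 days. December 12, 2004 + 32 days = January 13, 2005.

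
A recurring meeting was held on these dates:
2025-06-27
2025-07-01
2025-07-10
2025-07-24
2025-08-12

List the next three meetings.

The spacing grows by 5 each time: 4, 9, 14, 19 days.
Next gap: 24 days. 2025-08-12 + 24 days = 2025-09-05.
Next gap: 29 days. 2025-09-05 + 29 days = 2025-10-04.
Next gap: 34 days. 2025-10-04 + 34 days = 2025-11-07.

2025-09-05, 2025-10-04, 2025-11-07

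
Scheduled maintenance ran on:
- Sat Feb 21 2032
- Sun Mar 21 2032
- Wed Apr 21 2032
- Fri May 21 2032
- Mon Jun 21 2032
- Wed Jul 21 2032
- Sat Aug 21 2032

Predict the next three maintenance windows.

Tue Sep 21 2032, Thu Oct 21 2032, Sun Nov 21 2032

The day-of-month is always 21 (29, 31, 30, 31, 30, 31 days between events).
So this recurs on the 21st of each month.
September 2032: Tue Sep 21 2032.
October 2032: Thu Oct 21 2032.
November 2032: Sun Nov 21 2032.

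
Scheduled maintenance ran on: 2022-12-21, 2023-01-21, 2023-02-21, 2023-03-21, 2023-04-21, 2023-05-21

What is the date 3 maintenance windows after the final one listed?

The day-of-month is always 21 (31, 31, 28, 31, 30 days between events).
So this recurs on the 21st of each month.
Next: June 2023 → 2023-06-21.
July 2023: 2023-07-21.
Next: August 2023 → 2023-08-21.

2023-08-21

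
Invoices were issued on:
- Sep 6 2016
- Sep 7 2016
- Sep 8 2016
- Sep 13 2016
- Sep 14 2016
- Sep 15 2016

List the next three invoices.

The gap pattern 1, 1, 5, 1, 1 repeats every 3 events.
These are the Tuesdays, Wednesdays and Thursdays of each week.
The following Tuesday is Sep 20 2016.
Next Wednesday: Sep 21 2016.
The following Thursday is Sep 22 2016.

Sep 20 2016, Sep 21 2016, Sep 22 2016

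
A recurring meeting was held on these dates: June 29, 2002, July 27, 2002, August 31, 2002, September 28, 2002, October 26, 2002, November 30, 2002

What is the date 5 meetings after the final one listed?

April 26, 2003

All Saturdays; the gaps (28, 35, 28, 28, 35) vary with month length.
This is the last Saturday of each month.
December 2002 ends with Saturday December 28, 2002.
Last Saturday of January 2003: January 25, 2003.
Last Saturday of February 2003: February 22, 2003.
Last Saturday of March 2003: March 29, 2003.
April 2003 ends with Saturday April 26, 2003.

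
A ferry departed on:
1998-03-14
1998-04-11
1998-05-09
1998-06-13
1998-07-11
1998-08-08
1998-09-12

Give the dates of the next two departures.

All dates are Saturdays, 28, 28, 35, 28, 28, 35 days apart.
Specifically, the 2nd Saturday of each month.
October 1998 — 2nd Saturday is 1998-10-10.
2nd Saturday of November 1998: 1998-11-14.

1998-10-10, 1998-11-14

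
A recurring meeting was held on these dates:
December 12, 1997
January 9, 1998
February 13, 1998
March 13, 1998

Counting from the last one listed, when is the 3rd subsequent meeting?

Gaps: 28, 35, 28 days — a mix of 28 and 35. Every date is a Friday.
Each is the 2nd Friday of its month.
April 1998 — 2nd Friday is April 10, 1998.
May 1998 — 2nd Friday is May 8, 1998.
June 1998 — 2nd Friday is June 12, 1998.

June 12, 1998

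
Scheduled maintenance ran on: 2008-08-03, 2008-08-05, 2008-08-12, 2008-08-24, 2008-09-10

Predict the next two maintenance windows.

2008-10-02, 2008-10-29

Gaps: 2, 7, 12, 17 days — each gap is 5 larger than the previous one.
Next gap: 22 days. 2008-09-10 + 22 days = 2008-10-02.
Next gap: 27 days. 2008-10-02 + 27 days = 2008-10-29.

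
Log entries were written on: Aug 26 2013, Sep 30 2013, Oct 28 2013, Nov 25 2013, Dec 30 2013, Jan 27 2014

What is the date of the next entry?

Feb 24 2014

These are Mondays with 35, 28, 28, 35, 28-day gaps.
Each is the final Monday of its month — Sep 30 2013 is past the 28th, so '4th Monday' doesn't fit.
Last Monday of February 2014: Feb 24 2014.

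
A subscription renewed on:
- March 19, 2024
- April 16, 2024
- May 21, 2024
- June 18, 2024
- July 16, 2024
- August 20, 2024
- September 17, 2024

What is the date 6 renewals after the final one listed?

Gaps: 28, 35, 28, 28, 35, 28 days — a mix of 28 and 35. Every date is a Tuesday.
Each is the 3rd Tuesday of its month.
October 2024 — 3rd Tuesday is October 15, 2024.
November 2024 — 3rd Tuesday is November 19, 2024.
3rd Tuesday of December 2024: December 17, 2024.
3rd Tuesday of January 2025: January 21, 2025.
3rd Tuesday of February 2025: February 18, 2025.
March 2025 — 3rd Tuesday is March 18, 2025.

March 18, 2025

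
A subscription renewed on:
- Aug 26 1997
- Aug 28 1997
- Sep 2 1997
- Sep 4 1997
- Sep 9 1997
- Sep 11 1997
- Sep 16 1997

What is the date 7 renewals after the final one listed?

Oct 9 1997

Gaps: 2, 5, 2, 5, 2, 5 days — not constant, but cyclic with period 2.
The events fall on every Tuesday and Thursday.
Next Thursday: Sep 18 1997.
The following Tuesday is Sep 23 1997.
Next Thursday: Sep 25 1997.
Next Tuesday: Sep 30 1997.
Next Thursday: Oct 2 1997.
Next Tuesday: Oct 7 1997.
Next Thursday: Oct 9 1997.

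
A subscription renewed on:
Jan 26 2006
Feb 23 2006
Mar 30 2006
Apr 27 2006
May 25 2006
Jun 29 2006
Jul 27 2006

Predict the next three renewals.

Aug 31 2006, Sep 28 2006, Oct 26 2006

These are Thursdays with 28, 35, 28, 28, 35, 28-day gaps.
Each is the final Thursday of its month — Mar 30 2006 is past the 28th, so '4th Thursday' doesn't fit.
August 2006 ends with Thursday Aug 31 2006.
September 2006 ends with Thursday Sep 28 2006.
Last Thursday of October 2006: Oct 26 2006.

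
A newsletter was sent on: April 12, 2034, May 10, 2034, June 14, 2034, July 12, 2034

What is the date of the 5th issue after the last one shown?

These are Wednesdays at 28- or 35-day spacing (28, 35, 28).
The pattern: 2nd Wednesday of the month.
2nd Wednesday of August 2034: August 9, 2034.
September 2034 — 2nd Wednesday is September 13, 2034.
October 2034 — 2nd Wednesday is October 11, 2034.
2nd Wednesday of November 2034: November 8, 2034.
December 2034 — 2nd Wednesday is December 13, 2034.

December 13, 2034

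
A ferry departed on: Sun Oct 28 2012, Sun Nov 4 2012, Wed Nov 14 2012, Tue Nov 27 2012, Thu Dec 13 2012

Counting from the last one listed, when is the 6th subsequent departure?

Tue May 21 2013

The spacing grows by 3 each time: 7, 10, 13, 16 days.
Next gap: 19 days. Thu Dec 13 2012 + 19 days = Tue Jan 1 2013.
Next gap: 22 days. Tue Jan 1 2013 + 22 days = Wed Jan 23 2013.
Next gap: 25 days. Wed Jan 23 2013 + 25 days = Sun Feb 17 2013.
Next gap: 28 days. Sun Feb 17 2013 + 28 days = Sun Mar 17 2013.
Next gap: 31 days. Sun Mar 17 2013 + 31 days = Wed Apr 17 2013.
Next gap: 34 days. Wed Apr 17 2013 + 34 days = Tue May 21 2013.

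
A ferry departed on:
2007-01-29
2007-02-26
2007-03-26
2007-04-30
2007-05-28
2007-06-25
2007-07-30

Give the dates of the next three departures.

Every date is a Monday; gaps 28, 28, 35, 28, 28, 35 days.
Each is the last Monday of its month (at least one falls on the 29th or later, ruling out '4th Monday').
August 2007 ends with Monday 2007-08-27.
September 2007 ends with Monday 2007-09-24.
October 2007 ends with Monday 2007-10-29.

2007-08-27, 2007-09-24, 2007-10-29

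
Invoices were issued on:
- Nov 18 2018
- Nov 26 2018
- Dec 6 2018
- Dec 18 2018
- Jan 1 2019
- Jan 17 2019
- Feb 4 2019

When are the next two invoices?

Gaps: 8, 10, 12, 14, 16, 18 days — each gap is 2 larger than the previous one.
Next gap: 20 days. Feb 4 2019 + 20 days = Feb 24 2019.
Next gap: 22 days. Feb 24 2019 + 22 days = Mar 18 2019.

Feb 24 2019, Mar 18 2019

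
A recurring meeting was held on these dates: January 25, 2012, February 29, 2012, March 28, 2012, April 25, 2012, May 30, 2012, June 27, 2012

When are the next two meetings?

July 25, 2012; August 29, 2012

Every date is a Wednesday; gaps 35, 28, 28, 35, 28 days.
Each is the last Wednesday of its month (at least one falls on the 29th or later, ruling out '4th Wednesday').
Last Wednesday of July 2012: July 25, 2012.
August 2012 ends with Wednesday August 29, 2012.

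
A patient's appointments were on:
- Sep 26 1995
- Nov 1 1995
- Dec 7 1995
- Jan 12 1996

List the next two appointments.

Every event comes 36 days after the last (36, 36, 36).
Jan 12 1996 + 36 days = Feb 17 1996.
Feb 17 1996 + 36 days = Mar 24 1996.

Feb 17 1996, Mar 24 1996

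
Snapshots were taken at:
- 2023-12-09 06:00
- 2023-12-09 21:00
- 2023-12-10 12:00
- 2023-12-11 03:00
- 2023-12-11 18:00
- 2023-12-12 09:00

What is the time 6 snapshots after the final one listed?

2023-12-16 03:00

Gaps: 15, 15, 15, 15, 15 hours — each event is 15 hours after the previous one.
2023-12-12 09:00 + 15 h = 2023-12-13 00:00.
2023-12-13 00:00 + 15 h = 2023-12-13 15:00.
2023-12-13 15:00 + 15 h = 2023-12-14 06:00.
2023-12-14 06:00 + 15 h = 2023-12-14 21:00.
2023-12-14 21:00 + 15 h = 2023-12-15 12:00.
2023-12-15 12:00 + 15 h = 2023-12-16 03:00.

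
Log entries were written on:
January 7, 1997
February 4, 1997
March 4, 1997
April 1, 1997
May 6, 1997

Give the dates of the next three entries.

June 3, 1997; July 1, 1997; August 5, 1997

Gaps: 28, 28, 28, 35 days — a mix of 28 and 35. Every date is a Tuesday.
Each is the 1st Tuesday of its month.
1st Tuesday of June 1997: June 3, 1997.
1st Tuesday of July 1997: July 1, 1997.
August 1997 — 1st Tuesday is August 5, 1997.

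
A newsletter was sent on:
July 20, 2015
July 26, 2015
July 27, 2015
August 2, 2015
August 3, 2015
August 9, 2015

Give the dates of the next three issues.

August 10, 2015; August 16, 2015; August 17, 2015

The gap pattern 6, 1, 6, 1, 6 repeats every 2 events.
These are the Mondays and Sundays of each week.
Next Monday: August 10, 2015.
Next Sunday: August 16, 2015.
The following Monday is August 17, 2015.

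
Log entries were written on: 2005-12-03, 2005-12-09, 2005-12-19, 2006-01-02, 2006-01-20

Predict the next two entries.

Gaps: 6, 10, 14, 18 days — each gap is 4 larger than the previous one.
Next gap: 22 days. 2006-01-20 + 22 days = 2006-02-11.
Next gap: 26 days. 2006-02-11 + 26 days = 2006-03-09.

2006-02-11, 2006-03-09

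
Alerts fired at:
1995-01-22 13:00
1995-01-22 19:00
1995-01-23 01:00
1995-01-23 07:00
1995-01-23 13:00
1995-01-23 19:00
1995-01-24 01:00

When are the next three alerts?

The interval is a steady 6 hours (6, 6, 6, 6, 6, 6).
1995-01-24 01:00 + 6 h = 1995-01-24 07:00.
1995-01-24 07:00 + 6 h = 1995-01-24 13:00.
1995-01-24 13:00 + 6 h = 1995-01-24 19:00.

1995-01-24 07:00, 1995-01-24 13:00, 1995-01-24 19:00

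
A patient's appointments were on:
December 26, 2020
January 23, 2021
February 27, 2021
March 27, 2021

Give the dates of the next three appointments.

All dates are Saturdays, 28, 35, 28 days apart.
Specifically, the 4th Saturday of each month.
4th Saturday of April 2021: April 24, 2021.
May 2021 — 4th Saturday is May 22, 2021.
June 2021 — 4th Saturday is June 26, 2021.

April 24, 2021; May 22, 2021; June 26, 2021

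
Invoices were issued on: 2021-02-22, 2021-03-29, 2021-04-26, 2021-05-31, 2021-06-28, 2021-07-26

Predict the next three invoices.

2021-08-30, 2021-09-27, 2021-10-25

Every date is a Monday; gaps 35, 28, 35, 28, 28 days.
Each is the last Monday of its month (at least one falls on the 29th or later, ruling out '4th Monday').
Last Monday of August 2021: 2021-08-30.
September 2021 ends with Monday 2021-09-27.
Last Monday of October 2021: 2021-10-25.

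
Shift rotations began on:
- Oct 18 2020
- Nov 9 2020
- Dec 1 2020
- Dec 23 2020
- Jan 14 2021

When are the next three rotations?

Every event comes 22 days after the last (22, 22, 22, 22).
Jan 14 2021 + 22 days = Feb 5 2021.
Feb 5 2021 + 22 days = Feb 27 2021.
Feb 27 2021 + 22 days = Mar 21 2021.

Feb 5 2021, Feb 27 2021, Mar 21 2021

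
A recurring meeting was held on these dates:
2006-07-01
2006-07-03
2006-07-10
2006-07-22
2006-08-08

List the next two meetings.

The spacing grows by 5 each time: 2, 7, 12, 17 days.
Next gap: 22 days. 2006-08-08 + 22 days = 2006-08-30.
Next gap: 27 days. 2006-08-30 + 27 days = 2006-09-26.

2006-08-30, 2006-09-26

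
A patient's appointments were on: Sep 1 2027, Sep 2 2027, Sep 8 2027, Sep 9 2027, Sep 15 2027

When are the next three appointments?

The gap pattern 1, 6, 1, 6 repeats every 2 events.
These are the Wednesdays and Thursdays of each week.
The following Thursday is Sep 16 2027.
Next Wednesday: Sep 22 2027.
Next Thursday: Sep 23 2027.

Sep 16 2027, Sep 22 2027, Sep 23 2027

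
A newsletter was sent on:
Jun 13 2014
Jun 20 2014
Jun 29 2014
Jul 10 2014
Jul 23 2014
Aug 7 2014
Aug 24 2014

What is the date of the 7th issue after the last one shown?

The spacing grows by 2 each time: 7, 9, 11, 13, 15, 17 days.
Next gap: 19 days. Aug 24 2014 + 19 days = Sep 12 2014.
Next gap: 21 days. Sep 12 2014 + 21 days = Oct 3 2014.
Next gap: 23 days. Oct 3 2014 + 23 days = Oct 26 2014.
Next gap: 25 days. Oct 26 2014 + 25 days = Nov 20 2014.
Next gap: 27 days. Nov 20 2014 + 27 days = Dec 17 2014.
Next gap: 29 days. Dec 17 2014 + 29 days = Jan 15 2015.
Next gap: 31 days. Jan 15 2015 + 31 days = Feb 15 2015.

Feb 15 2015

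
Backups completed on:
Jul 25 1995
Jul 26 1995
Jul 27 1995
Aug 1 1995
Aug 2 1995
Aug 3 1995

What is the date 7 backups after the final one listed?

Aug 22 1995

Gaps: 1, 1, 5, 1, 1 days — not constant, but cyclic with period 3.
The events fall on every Tuesday, Wednesday and Thursday.
The following Tuesday is Aug 8 1995.
Next Wednesday: Aug 9 1995.
The following Thursday is Aug 10 1995.
The following Tuesday is Aug 15 1995.
The following Wednesday is Aug 16 1995.
Next Thursday: Aug 17 1995.
The following Tuesday is Aug 22 1995.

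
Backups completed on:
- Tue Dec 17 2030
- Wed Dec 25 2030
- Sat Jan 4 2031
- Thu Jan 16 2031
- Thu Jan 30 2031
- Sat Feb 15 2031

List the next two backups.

Wed Mar 5 2031, Tue Mar 25 2031

Intervals are 8, 10, 12, 14, 16 days — an arithmetic progression with common difference 2.
Next gap: 18 days. Sat Feb 15 2031 + 18 days = Wed Mar 5 2031.
Next gap: 20 days. Wed Mar 5 2031 + 20 days = Tue Mar 25 2031.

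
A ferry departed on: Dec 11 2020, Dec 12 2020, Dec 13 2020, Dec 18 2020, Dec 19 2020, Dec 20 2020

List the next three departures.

Dec 25 2020, Dec 26 2020, Dec 27 2020

Every event lands on a Friday or Saturday or Sunday (gaps cycle 1, 1, 5, 1, 1).
So the schedule is: every Friday, Saturday and Sunday.
Next Friday: Dec 25 2020.
Next Saturday: Dec 26 2020.
Next Sunday: Dec 27 2020.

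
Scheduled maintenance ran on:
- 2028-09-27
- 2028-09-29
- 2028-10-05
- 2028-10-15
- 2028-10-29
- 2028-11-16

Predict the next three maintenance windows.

Intervals are 2, 6, 10, 14, 18 days — an arithmetic progression with common difference 4.
Next gap: 22 days. 2028-11-16 + 22 days = 2028-12-08.
Next gap: 26 days. 2028-12-08 + 26 days = 2029-01-03.
Next gap: 30 days. 2029-01-03 + 30 days = 2029-02-02.

2028-12-08, 2029-01-03, 2029-02-02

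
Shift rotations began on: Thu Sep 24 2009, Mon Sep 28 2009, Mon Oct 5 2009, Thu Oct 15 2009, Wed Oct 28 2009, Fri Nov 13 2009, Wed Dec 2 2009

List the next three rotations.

Gaps: 4, 7, 10, 13, 16, 19 days — each gap is 3 larger than the previous one.
Next gap: 22 days. Wed Dec 2 2009 + 22 days = Thu Dec 24 2009.
Next gap: 25 days. Thu Dec 24 2009 + 25 days = Mon Jan 18 2010.
Next gap: 28 days. Mon Jan 18 2010 + 28 days = Mon Feb 15 2010.

Thu Dec 24 2009, Mon Jan 18 2010, Mon Feb 15 2010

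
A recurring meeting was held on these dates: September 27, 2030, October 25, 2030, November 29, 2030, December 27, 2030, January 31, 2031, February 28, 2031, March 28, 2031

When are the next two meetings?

These are Fridays with 28, 35, 28, 35, 28, 28-day gaps.
Each is the final Friday of its month — November 29, 2030 is past the 28th, so '4th Friday' doesn't fit.
Last Friday of April 2031: April 25, 2031.
Last Friday of May 2031: May 30, 2031.

April 25, 2031; May 30, 2031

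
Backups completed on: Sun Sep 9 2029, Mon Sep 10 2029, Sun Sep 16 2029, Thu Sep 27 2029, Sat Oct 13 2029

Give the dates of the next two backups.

Intervals are 1, 6, 11, 16 days — an arithmetic progression with common difference 5.
Next gap: 21 days. Sat Oct 13 2029 + 21 days = Sat Nov 3 2029.
Next gap: 26 days. Sat Nov 3 2029 + 26 days = Thu Nov 29 2029.

Sat Nov 3 2029, Thu Nov 29 2029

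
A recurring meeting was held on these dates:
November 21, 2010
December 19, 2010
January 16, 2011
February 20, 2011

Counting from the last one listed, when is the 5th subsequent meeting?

July 17, 2011

Gaps: 28, 28, 35 days — a mix of 28 and 35. Every date is a Sunday.
Each is the 3rd Sunday of its month.
3rd Sunday of March 2011: March 20, 2011.
April 2011 — 3rd Sunday is April 17, 2011.
May 2011 — 3rd Sunday is May 15, 2011.
June 2011 — 3rd Sunday is June 19, 2011.
July 2011 — 3rd Sunday is July 17, 2011.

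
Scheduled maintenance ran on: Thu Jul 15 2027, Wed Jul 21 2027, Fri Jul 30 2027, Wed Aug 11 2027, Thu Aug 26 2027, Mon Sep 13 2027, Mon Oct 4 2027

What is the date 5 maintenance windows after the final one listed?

The spacing grows by 3 each time: 6, 9, 12, 15, 18, 21 days.
Next gap: 24 days. Mon Oct 4 2027 + 24 days = Thu Oct 28 2027.
Next gap: 27 days. Thu Oct 28 2027 + 27 days = Wed Nov 24 2027.
Next gap: 30 days. Wed Nov 24 2027 + 30 days = Fri Dec 24 2027.
Next gap: 33 days. Fri Dec 24 2027 + 33 days = Wed Jan 26 2028.
Next gap: 36 days. Wed Jan 26 2028 + 36 days = Thu Mar 2 2028.

Thu Mar 2 2028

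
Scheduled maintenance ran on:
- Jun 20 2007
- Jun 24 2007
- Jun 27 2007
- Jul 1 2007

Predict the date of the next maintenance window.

Jul 4 2007

Gaps: 4, 3, 4 days — not constant, but cyclic with period 2.
The events fall on every Wednesday and Sunday.
Next Wednesday: Jul 4 2007.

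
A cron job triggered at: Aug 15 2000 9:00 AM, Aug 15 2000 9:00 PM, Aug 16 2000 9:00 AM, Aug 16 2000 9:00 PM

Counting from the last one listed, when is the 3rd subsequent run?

Aug 18 2000 9:00 AM

Gaps: 12, 12, 12 hours — each event is 12 hours after the previous one.
Aug 16 2000 9:00 PM + 12 h = Aug 17 2000 9:00 AM.
Aug 17 2000 9:00 AM + 12 h = Aug 17 2000 9:00 PM.
Aug 17 2000 9:00 PM + 12 h = Aug 18 2000 9:00 AM.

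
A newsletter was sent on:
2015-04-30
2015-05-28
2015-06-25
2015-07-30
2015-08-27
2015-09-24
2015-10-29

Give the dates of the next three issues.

Every date is a Thursday; gaps 28, 28, 35, 28, 28, 35 days.
Each is the last Thursday of its month (at least one falls on the 29th or later, ruling out '4th Thursday').
November 2015 ends with Thursday 2015-11-26.
Last Thursday of December 2015: 2015-12-31.
January 2016 ends with Thursday 2016-01-28.

2015-11-26, 2015-12-31, 2016-01-28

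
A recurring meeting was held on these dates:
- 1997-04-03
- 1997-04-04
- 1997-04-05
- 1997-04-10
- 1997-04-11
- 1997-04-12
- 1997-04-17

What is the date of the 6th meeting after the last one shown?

1997-05-01

Gaps: 1, 1, 5, 1, 1, 5 days — not constant, but cyclic with period 3.
The events fall on every Thursday, Friday and Saturday.
Next Friday: 1997-04-18.
The following Saturday is 1997-04-19.
Next Thursday: 1997-04-24.
Next Friday: 1997-04-25.
Next Saturday: 1997-04-26.
The following Thursday is 1997-05-01.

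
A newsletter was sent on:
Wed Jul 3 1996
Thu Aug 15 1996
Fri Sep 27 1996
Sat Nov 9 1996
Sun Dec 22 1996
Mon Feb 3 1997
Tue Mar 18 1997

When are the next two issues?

The spacing is 43, 43, 43, 43, 43, 43 days — always 43 days.
Tue Mar 18 1997 + 43 days = Wed Apr 30 1997.
Wed Apr 30 1997 + 43 days = Thu Jun 12 1997.

Wed Apr 30 1997, Thu Jun 12 1997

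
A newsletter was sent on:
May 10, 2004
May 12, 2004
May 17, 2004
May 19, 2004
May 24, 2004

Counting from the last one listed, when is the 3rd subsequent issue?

June 2, 2004

The gap pattern 2, 5, 2, 5 repeats every 2 events.
These are the Mondays and Wednesdays of each week.
Next Wednesday: May 26, 2004.
Next Monday: May 31, 2004.
Next Wednesday: June 2, 2004.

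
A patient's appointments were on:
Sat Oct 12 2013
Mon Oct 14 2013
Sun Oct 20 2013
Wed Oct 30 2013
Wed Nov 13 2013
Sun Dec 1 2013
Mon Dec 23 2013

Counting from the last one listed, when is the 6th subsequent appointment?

Sun Jul 27 2014

Gaps: 2, 6, 10, 14, 18, 22 days — each gap is 4 larger than the previous one.
Next gap: 26 days. Mon Dec 23 2013 + 26 days = Sat Jan 18 2014.
Next gap: 30 days. Sat Jan 18 2014 + 30 days = Mon Feb 17 2014.
Next gap: 34 days. Mon Feb 17 2014 + 34 days = Sun Mar 23 2014.
Next gap: 38 days. Sun Mar 23 2014 + 38 days = Wed Apr 30 2014.
Next gap: 42 days. Wed Apr 30 2014 + 42 days = Wed Jun 11 2014.
Next gap: 46 days. Wed Jun 11 2014 + 46 days = Sun Jul 27 2014.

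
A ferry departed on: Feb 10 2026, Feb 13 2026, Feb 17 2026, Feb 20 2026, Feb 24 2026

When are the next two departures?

Feb 27 2026, Mar 3 2026

The gap pattern 3, 4, 3, 4 repeats every 2 events.
These are the Tuesdays and Fridays of each week.
The following Friday is Feb 27 2026.
Next Tuesday: Mar 3 2026.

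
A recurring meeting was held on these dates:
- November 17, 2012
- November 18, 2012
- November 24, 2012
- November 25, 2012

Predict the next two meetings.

December 1, 2012; December 2, 2012

Every event lands on a Saturday or Sunday (gaps cycle 1, 6, 1).
So the schedule is: every Saturday and Sunday.
The following Saturday is December 1, 2012.
The following Sunday is December 2, 2012.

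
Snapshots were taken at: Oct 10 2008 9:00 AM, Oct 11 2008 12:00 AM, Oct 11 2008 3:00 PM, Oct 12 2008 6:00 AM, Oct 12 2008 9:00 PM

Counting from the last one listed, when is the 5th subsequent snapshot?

Oct 16 2008 12:00 AM

The interval is a steady 15 hours (15, 15, 15, 15).
Oct 12 2008 9:00 PM + 15 h = Oct 13 2008 12:00 PM.
Oct 13 2008 12:00 PM + 15 h = Oct 14 2008 3:00 AM.
Oct 14 2008 3:00 AM + 15 h = Oct 14 2008 6:00 PM.
Oct 14 2008 6:00 PM + 15 h = Oct 15 2008 9:00 AM.
Oct 15 2008 9:00 AM + 15 h = Oct 16 2008 12:00 AM.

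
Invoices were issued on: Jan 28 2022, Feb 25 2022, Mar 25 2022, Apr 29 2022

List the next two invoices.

May 27 2022, Jun 24 2022

All Fridays; the gaps (28, 28, 35) vary with month length.
This is the last Friday of each month.
May 2022 ends with Friday May 27 2022.
Last Friday of June 2022: Jun 24 2022.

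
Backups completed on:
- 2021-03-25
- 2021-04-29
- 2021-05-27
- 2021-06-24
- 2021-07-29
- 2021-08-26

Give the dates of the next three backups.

These are Thursdays with 35, 28, 28, 35, 28-day gaps.
Each is the final Thursday of its month — 2021-04-29 is past the 28th, so '4th Thursday' doesn't fit.
Last Thursday of September 2021: 2021-09-30.
Last Thursday of October 2021: 2021-10-28.
November 2021 ends with Thursday 2021-11-25.

2021-09-30, 2021-10-28, 2021-11-25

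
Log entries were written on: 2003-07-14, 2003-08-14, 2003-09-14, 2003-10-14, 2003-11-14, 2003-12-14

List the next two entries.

2004-01-14, 2004-02-14

The day-of-month is always 14 (31, 31, 30, 31, 30 days between events).
So this recurs on the 14th of each month.
January 2004: 2004-01-14.
Next: February 2004 → 2004-02-14.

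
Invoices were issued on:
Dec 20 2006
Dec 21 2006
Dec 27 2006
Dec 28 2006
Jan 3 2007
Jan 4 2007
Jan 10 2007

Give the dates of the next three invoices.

Gaps: 1, 6, 1, 6, 1, 6 days — not constant, but cyclic with period 2.
The events fall on every Wednesday and Thursday.
Next Thursday: Jan 11 2007.
Next Wednesday: Jan 17 2007.
Next Thursday: Jan 18 2007.

Jan 11 2007, Jan 17 2007, Jan 18 2007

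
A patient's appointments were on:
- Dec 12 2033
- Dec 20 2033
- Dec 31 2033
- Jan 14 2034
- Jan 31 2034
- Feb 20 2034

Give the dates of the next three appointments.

Mar 15 2034, Apr 10 2034, May 9 2034

Intervals are 8, 11, 14, 17, 20 days — an arithmetic progression with common difference 3.
Next gap: 23 days. Feb 20 2034 + 23 days = Mar 15 2034.
Next gap: 26 days. Mar 15 2034 + 26 days = Apr 10 2034.
Next gap: 29 days. Apr 10 2034 + 29 days = May 9 2034.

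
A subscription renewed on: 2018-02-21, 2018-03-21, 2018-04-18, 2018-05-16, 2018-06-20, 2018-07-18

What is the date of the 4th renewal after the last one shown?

2018-11-21

Gaps: 28, 28, 28, 35, 28 days — a mix of 28 and 35. Every date is a Wednesday.
Each is the 3rd Wednesday of its month.
August 2018 — 3rd Wednesday is 2018-08-15.
September 2018 — 3rd Wednesday is 2018-09-19.
3rd Wednesday of October 2018: 2018-10-17.
3rd Wednesday of November 2018: 2018-11-21.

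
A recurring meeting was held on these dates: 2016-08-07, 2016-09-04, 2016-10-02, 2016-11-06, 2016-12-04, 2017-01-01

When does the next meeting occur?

These are Sundays at 28- or 35-day spacing (28, 28, 35, 28, 28).
The pattern: 1st Sunday of the month.
1st Sunday of February 2017: 2017-02-05.

2017-02-05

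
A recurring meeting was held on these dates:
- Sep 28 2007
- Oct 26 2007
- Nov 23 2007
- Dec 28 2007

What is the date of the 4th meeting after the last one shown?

Apr 25 2008

Gaps: 28, 28, 35 days — a mix of 28 and 35. Every date is a Friday.
Each is the 4th Friday of its month.
4th Friday of January 2008: Jan 25 2008.
February 2008 — 4th Friday is Feb 22 2008.
4th Friday of March 2008: Mar 28 2008.
4th Friday of April 2008: Apr 25 2008.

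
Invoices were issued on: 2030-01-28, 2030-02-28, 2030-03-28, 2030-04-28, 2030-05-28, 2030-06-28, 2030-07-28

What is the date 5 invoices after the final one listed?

2030-12-28

Gaps: 31, 28, 31, 30, 31, 30 days — not constant. Every event is on the 28th of the month.
Pattern: the 28th of each month.
August 2030: 2030-08-28.
Next: September 2030 → 2030-09-28.
October 2030: 2030-10-28.
Next: November 2030 → 2030-11-28.
Next: December 2030 → 2030-12-28.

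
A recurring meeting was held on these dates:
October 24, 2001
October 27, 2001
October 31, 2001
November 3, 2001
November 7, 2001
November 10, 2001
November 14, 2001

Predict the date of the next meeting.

November 17, 2001

Gaps: 3, 4, 3, 4, 3, 4 days — not constant, but cyclic with period 2.
The events fall on every Wednesday and Saturday.
Next Saturday: November 17, 2001.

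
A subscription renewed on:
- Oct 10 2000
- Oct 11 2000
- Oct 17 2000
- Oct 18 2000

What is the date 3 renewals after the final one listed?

Oct 31 2000

Gaps: 1, 6, 1 days — not constant, but cyclic with period 2.
The events fall on every Tuesday and Wednesday.
Next Tuesday: Oct 24 2000.
The following Wednesday is Oct 25 2000.
The following Tuesday is Oct 31 2000.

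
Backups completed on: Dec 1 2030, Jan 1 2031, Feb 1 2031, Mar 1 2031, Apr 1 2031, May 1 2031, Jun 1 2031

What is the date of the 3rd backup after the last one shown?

Gaps: 31, 31, 28, 31, 30, 31 days — not constant. Every event is on the 1st of the month.
Pattern: the 1st of each month.
Next: July 2031 → Jul 1 2031.
August 2031: Aug 1 2031.
September 2031: Sep 1 2031.

Sep 1 2031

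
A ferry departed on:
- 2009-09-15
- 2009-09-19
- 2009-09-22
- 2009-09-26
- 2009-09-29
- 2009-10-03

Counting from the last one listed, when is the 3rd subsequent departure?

Gaps: 4, 3, 4, 3, 4 days — not constant, but cyclic with period 2.
The events fall on every Tuesday and Saturday.
Next Tuesday: 2009-10-06.
Next Saturday: 2009-10-10.
The following Tuesday is 2009-10-13.

2009-10-13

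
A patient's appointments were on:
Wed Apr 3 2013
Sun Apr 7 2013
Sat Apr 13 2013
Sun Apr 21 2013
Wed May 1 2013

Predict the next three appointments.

Mon May 13 2013, Mon May 27 2013, Wed Jun 12 2013

Gaps: 4, 6, 8, 10 days — each gap is 2 larger than the previous one.
Next gap: 12 days. Wed May 1 2013 + 12 days = Mon May 13 2013.
Next gap: 14 days. Mon May 13 2013 + 14 days = Mon May 27 2013.
Next gap: 16 days. Mon May 27 2013 + 16 days = Wed Jun 12 2013.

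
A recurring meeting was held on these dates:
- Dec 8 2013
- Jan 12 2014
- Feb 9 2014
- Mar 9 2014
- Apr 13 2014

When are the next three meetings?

May 11 2014, Jun 8 2014, Jul 13 2014

Gaps: 35, 28, 28, 35 days — a mix of 28 and 35. Every date is a Sunday.
Each is the 2nd Sunday of its month.
2nd Sunday of May 2014: May 11 2014.
June 2014 — 2nd Sunday is Jun 8 2014.
2nd Sunday of July 2014: Jul 13 2014.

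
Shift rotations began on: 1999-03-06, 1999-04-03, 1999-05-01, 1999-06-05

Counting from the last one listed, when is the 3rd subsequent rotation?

All dates are Saturdays, 28, 28, 35 days apart.
Specifically, the 1st Saturday of each month.
1st Saturday of July 1999: 1999-07-03.
August 1999 — 1st Saturday is 1999-08-07.
September 1999 — 1st Saturday is 1999-09-04.

1999-09-04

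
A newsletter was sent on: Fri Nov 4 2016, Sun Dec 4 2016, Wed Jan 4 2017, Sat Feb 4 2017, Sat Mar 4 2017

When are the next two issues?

Tue Apr 4 2017, Thu May 4 2017

Gaps: 30, 31, 31, 28 days — not constant. Every event is on the 4th of the month.
Pattern: the 4th of each month.
April 2017: Tue Apr 4 2017.
Next: May 2017 → Thu May 4 2017.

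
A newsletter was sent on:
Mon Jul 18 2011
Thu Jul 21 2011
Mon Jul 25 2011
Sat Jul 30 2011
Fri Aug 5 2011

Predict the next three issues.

The spacing grows by 1 each time: 3, 4, 5, 6 days.
Next gap: 7 days. Fri Aug 5 2011 + 7 days = Fri Aug 12 2011.
Next gap: 8 days. Fri Aug 12 2011 + 8 days = Sat Aug 20 2011.
Next gap: 9 days. Sat Aug 20 2011 + 9 days = Mon Aug 29 2011.

Fri Aug 12 2011, Sat Aug 20 2011, Mon Aug 29 2011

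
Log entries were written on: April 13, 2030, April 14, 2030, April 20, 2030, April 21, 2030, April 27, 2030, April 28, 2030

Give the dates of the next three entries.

May 4, 2030; May 5, 2030; May 11, 2030

The gap pattern 1, 6, 1, 6, 1 repeats every 2 events.
These are the Saturdays and Sundays of each week.
Next Saturday: May 4, 2030.
Next Sunday: May 5, 2030.
Next Saturday: May 11, 2030.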